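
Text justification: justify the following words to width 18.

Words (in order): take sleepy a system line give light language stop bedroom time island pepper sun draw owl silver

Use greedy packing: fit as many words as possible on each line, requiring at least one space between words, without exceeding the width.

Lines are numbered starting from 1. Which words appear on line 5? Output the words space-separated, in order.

Line 1: ['take', 'sleepy', 'a'] (min_width=13, slack=5)
Line 2: ['system', 'line', 'give'] (min_width=16, slack=2)
Line 3: ['light', 'language'] (min_width=14, slack=4)
Line 4: ['stop', 'bedroom', 'time'] (min_width=17, slack=1)
Line 5: ['island', 'pepper', 'sun'] (min_width=17, slack=1)
Line 6: ['draw', 'owl', 'silver'] (min_width=15, slack=3)

Answer: island pepper sun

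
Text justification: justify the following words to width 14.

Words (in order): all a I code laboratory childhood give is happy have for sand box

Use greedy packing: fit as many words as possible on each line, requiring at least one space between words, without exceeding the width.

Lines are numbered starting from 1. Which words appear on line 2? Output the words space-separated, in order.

Line 1: ['all', 'a', 'I', 'code'] (min_width=12, slack=2)
Line 2: ['laboratory'] (min_width=10, slack=4)
Line 3: ['childhood', 'give'] (min_width=14, slack=0)
Line 4: ['is', 'happy', 'have'] (min_width=13, slack=1)
Line 5: ['for', 'sand', 'box'] (min_width=12, slack=2)

Answer: laboratory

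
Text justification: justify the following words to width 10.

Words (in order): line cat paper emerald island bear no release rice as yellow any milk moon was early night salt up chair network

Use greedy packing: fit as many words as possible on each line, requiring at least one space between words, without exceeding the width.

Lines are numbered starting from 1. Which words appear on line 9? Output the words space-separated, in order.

Answer: milk moon

Derivation:
Line 1: ['line', 'cat'] (min_width=8, slack=2)
Line 2: ['paper'] (min_width=5, slack=5)
Line 3: ['emerald'] (min_width=7, slack=3)
Line 4: ['island'] (min_width=6, slack=4)
Line 5: ['bear', 'no'] (min_width=7, slack=3)
Line 6: ['release'] (min_width=7, slack=3)
Line 7: ['rice', 'as'] (min_width=7, slack=3)
Line 8: ['yellow', 'any'] (min_width=10, slack=0)
Line 9: ['milk', 'moon'] (min_width=9, slack=1)
Line 10: ['was', 'early'] (min_width=9, slack=1)
Line 11: ['night', 'salt'] (min_width=10, slack=0)
Line 12: ['up', 'chair'] (min_width=8, slack=2)
Line 13: ['network'] (min_width=7, slack=3)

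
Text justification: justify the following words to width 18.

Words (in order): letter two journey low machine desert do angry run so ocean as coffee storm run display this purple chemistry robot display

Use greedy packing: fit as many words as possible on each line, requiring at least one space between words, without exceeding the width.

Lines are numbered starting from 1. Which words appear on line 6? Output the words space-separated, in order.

Line 1: ['letter', 'two', 'journey'] (min_width=18, slack=0)
Line 2: ['low', 'machine', 'desert'] (min_width=18, slack=0)
Line 3: ['do', 'angry', 'run', 'so'] (min_width=15, slack=3)
Line 4: ['ocean', 'as', 'coffee'] (min_width=15, slack=3)
Line 5: ['storm', 'run', 'display'] (min_width=17, slack=1)
Line 6: ['this', 'purple'] (min_width=11, slack=7)
Line 7: ['chemistry', 'robot'] (min_width=15, slack=3)
Line 8: ['display'] (min_width=7, slack=11)

Answer: this purple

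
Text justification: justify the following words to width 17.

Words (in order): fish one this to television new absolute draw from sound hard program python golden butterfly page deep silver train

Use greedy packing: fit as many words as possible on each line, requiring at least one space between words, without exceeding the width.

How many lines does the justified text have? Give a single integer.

Answer: 8

Derivation:
Line 1: ['fish', 'one', 'this', 'to'] (min_width=16, slack=1)
Line 2: ['television', 'new'] (min_width=14, slack=3)
Line 3: ['absolute', 'draw'] (min_width=13, slack=4)
Line 4: ['from', 'sound', 'hard'] (min_width=15, slack=2)
Line 5: ['program', 'python'] (min_width=14, slack=3)
Line 6: ['golden', 'butterfly'] (min_width=16, slack=1)
Line 7: ['page', 'deep', 'silver'] (min_width=16, slack=1)
Line 8: ['train'] (min_width=5, slack=12)
Total lines: 8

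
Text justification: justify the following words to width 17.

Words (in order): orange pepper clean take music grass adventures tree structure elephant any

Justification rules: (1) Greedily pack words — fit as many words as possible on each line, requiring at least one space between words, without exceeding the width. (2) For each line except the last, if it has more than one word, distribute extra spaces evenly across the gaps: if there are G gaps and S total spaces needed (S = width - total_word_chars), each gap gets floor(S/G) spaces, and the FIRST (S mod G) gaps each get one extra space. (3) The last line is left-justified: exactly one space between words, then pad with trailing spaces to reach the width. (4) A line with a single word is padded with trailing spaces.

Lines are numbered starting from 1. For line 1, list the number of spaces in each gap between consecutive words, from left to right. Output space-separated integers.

Answer: 5

Derivation:
Line 1: ['orange', 'pepper'] (min_width=13, slack=4)
Line 2: ['clean', 'take', 'music'] (min_width=16, slack=1)
Line 3: ['grass', 'adventures'] (min_width=16, slack=1)
Line 4: ['tree', 'structure'] (min_width=14, slack=3)
Line 5: ['elephant', 'any'] (min_width=12, slack=5)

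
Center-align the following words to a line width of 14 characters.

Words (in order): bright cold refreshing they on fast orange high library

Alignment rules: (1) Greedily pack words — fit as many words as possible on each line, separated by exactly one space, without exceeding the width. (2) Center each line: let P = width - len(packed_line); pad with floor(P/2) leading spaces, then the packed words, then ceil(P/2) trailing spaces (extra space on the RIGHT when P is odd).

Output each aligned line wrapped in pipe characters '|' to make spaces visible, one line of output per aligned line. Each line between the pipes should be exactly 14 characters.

Line 1: ['bright', 'cold'] (min_width=11, slack=3)
Line 2: ['refreshing'] (min_width=10, slack=4)
Line 3: ['they', 'on', 'fast'] (min_width=12, slack=2)
Line 4: ['orange', 'high'] (min_width=11, slack=3)
Line 5: ['library'] (min_width=7, slack=7)

Answer: | bright cold  |
|  refreshing  |
| they on fast |
| orange high  |
|   library    |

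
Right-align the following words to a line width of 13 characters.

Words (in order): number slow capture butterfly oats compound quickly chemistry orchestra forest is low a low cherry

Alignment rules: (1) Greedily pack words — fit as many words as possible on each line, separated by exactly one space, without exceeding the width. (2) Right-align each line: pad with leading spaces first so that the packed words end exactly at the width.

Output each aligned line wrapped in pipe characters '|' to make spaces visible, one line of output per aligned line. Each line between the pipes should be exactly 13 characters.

Answer: |  number slow|
|      capture|
|    butterfly|
|oats compound|
|      quickly|
|    chemistry|
|    orchestra|
|forest is low|
| a low cherry|

Derivation:
Line 1: ['number', 'slow'] (min_width=11, slack=2)
Line 2: ['capture'] (min_width=7, slack=6)
Line 3: ['butterfly'] (min_width=9, slack=4)
Line 4: ['oats', 'compound'] (min_width=13, slack=0)
Line 5: ['quickly'] (min_width=7, slack=6)
Line 6: ['chemistry'] (min_width=9, slack=4)
Line 7: ['orchestra'] (min_width=9, slack=4)
Line 8: ['forest', 'is', 'low'] (min_width=13, slack=0)
Line 9: ['a', 'low', 'cherry'] (min_width=12, slack=1)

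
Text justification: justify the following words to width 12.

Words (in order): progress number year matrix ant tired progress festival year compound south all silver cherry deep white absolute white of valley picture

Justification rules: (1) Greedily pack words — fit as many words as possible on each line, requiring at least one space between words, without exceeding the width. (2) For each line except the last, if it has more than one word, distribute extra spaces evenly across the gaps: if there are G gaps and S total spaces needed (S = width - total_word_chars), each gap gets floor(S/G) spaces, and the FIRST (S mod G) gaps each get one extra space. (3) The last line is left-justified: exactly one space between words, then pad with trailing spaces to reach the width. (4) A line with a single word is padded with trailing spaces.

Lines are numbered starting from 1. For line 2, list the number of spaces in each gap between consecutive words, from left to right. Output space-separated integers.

Line 1: ['progress'] (min_width=8, slack=4)
Line 2: ['number', 'year'] (min_width=11, slack=1)
Line 3: ['matrix', 'ant'] (min_width=10, slack=2)
Line 4: ['tired'] (min_width=5, slack=7)
Line 5: ['progress'] (min_width=8, slack=4)
Line 6: ['festival'] (min_width=8, slack=4)
Line 7: ['year'] (min_width=4, slack=8)
Line 8: ['compound'] (min_width=8, slack=4)
Line 9: ['south', 'all'] (min_width=9, slack=3)
Line 10: ['silver'] (min_width=6, slack=6)
Line 11: ['cherry', 'deep'] (min_width=11, slack=1)
Line 12: ['white'] (min_width=5, slack=7)
Line 13: ['absolute'] (min_width=8, slack=4)
Line 14: ['white', 'of'] (min_width=8, slack=4)
Line 15: ['valley'] (min_width=6, slack=6)
Line 16: ['picture'] (min_width=7, slack=5)

Answer: 2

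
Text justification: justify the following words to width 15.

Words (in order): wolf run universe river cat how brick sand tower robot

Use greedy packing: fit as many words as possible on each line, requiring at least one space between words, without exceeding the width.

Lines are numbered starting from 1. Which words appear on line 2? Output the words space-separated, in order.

Line 1: ['wolf', 'run'] (min_width=8, slack=7)
Line 2: ['universe', 'river'] (min_width=14, slack=1)
Line 3: ['cat', 'how', 'brick'] (min_width=13, slack=2)
Line 4: ['sand', 'tower'] (min_width=10, slack=5)
Line 5: ['robot'] (min_width=5, slack=10)

Answer: universe river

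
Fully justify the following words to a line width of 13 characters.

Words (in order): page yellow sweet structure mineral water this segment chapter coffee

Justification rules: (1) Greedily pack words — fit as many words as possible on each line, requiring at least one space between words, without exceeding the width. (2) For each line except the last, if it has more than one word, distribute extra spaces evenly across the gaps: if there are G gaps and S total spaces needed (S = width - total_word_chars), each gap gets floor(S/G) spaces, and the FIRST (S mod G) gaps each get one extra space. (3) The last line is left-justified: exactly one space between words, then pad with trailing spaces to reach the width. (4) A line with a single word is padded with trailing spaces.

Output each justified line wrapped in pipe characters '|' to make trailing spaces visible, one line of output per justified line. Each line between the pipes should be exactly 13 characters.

Answer: |page   yellow|
|sweet        |
|structure    |
|mineral water|
|this  segment|
|chapter      |
|coffee       |

Derivation:
Line 1: ['page', 'yellow'] (min_width=11, slack=2)
Line 2: ['sweet'] (min_width=5, slack=8)
Line 3: ['structure'] (min_width=9, slack=4)
Line 4: ['mineral', 'water'] (min_width=13, slack=0)
Line 5: ['this', 'segment'] (min_width=12, slack=1)
Line 6: ['chapter'] (min_width=7, slack=6)
Line 7: ['coffee'] (min_width=6, slack=7)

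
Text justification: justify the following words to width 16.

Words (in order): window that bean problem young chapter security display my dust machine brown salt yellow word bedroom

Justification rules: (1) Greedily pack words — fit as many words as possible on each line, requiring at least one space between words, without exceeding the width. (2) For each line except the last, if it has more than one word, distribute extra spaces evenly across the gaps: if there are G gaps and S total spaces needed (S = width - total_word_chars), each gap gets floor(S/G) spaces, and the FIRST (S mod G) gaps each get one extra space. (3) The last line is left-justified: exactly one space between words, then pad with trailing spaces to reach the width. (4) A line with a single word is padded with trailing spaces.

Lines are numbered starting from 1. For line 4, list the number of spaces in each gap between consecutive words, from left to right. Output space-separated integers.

Answer: 2 1

Derivation:
Line 1: ['window', 'that', 'bean'] (min_width=16, slack=0)
Line 2: ['problem', 'young'] (min_width=13, slack=3)
Line 3: ['chapter', 'security'] (min_width=16, slack=0)
Line 4: ['display', 'my', 'dust'] (min_width=15, slack=1)
Line 5: ['machine', 'brown'] (min_width=13, slack=3)
Line 6: ['salt', 'yellow', 'word'] (min_width=16, slack=0)
Line 7: ['bedroom'] (min_width=7, slack=9)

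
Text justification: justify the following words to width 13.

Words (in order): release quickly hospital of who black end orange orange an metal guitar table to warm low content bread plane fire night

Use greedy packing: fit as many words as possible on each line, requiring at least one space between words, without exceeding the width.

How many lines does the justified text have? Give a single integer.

Line 1: ['release'] (min_width=7, slack=6)
Line 2: ['quickly'] (min_width=7, slack=6)
Line 3: ['hospital', 'of'] (min_width=11, slack=2)
Line 4: ['who', 'black', 'end'] (min_width=13, slack=0)
Line 5: ['orange', 'orange'] (min_width=13, slack=0)
Line 6: ['an', 'metal'] (min_width=8, slack=5)
Line 7: ['guitar', 'table'] (min_width=12, slack=1)
Line 8: ['to', 'warm', 'low'] (min_width=11, slack=2)
Line 9: ['content', 'bread'] (min_width=13, slack=0)
Line 10: ['plane', 'fire'] (min_width=10, slack=3)
Line 11: ['night'] (min_width=5, slack=8)
Total lines: 11

Answer: 11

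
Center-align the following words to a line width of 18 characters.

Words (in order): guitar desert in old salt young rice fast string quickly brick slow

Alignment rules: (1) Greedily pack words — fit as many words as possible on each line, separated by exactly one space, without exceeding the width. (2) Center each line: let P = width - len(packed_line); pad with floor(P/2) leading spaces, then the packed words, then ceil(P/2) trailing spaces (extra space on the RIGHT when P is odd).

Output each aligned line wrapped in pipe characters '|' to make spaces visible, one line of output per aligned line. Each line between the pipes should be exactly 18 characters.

Answer: | guitar desert in |
|  old salt young  |
| rice fast string |
|quickly brick slow|

Derivation:
Line 1: ['guitar', 'desert', 'in'] (min_width=16, slack=2)
Line 2: ['old', 'salt', 'young'] (min_width=14, slack=4)
Line 3: ['rice', 'fast', 'string'] (min_width=16, slack=2)
Line 4: ['quickly', 'brick', 'slow'] (min_width=18, slack=0)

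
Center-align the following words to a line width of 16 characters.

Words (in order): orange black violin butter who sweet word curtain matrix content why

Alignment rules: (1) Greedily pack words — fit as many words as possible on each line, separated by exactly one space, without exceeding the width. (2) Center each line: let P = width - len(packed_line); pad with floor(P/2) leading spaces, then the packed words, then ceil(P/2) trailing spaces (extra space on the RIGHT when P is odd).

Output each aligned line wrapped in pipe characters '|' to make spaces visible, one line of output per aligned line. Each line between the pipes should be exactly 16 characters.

Line 1: ['orange', 'black'] (min_width=12, slack=4)
Line 2: ['violin', 'butter'] (min_width=13, slack=3)
Line 3: ['who', 'sweet', 'word'] (min_width=14, slack=2)
Line 4: ['curtain', 'matrix'] (min_width=14, slack=2)
Line 5: ['content', 'why'] (min_width=11, slack=5)

Answer: |  orange black  |
| violin butter  |
| who sweet word |
| curtain matrix |
|  content why   |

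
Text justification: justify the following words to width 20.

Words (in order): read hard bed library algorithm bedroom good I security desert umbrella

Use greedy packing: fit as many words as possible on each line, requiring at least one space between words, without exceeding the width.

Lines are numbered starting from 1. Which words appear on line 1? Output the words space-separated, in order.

Line 1: ['read', 'hard', 'bed'] (min_width=13, slack=7)
Line 2: ['library', 'algorithm'] (min_width=17, slack=3)
Line 3: ['bedroom', 'good', 'I'] (min_width=14, slack=6)
Line 4: ['security', 'desert'] (min_width=15, slack=5)
Line 5: ['umbrella'] (min_width=8, slack=12)

Answer: read hard bed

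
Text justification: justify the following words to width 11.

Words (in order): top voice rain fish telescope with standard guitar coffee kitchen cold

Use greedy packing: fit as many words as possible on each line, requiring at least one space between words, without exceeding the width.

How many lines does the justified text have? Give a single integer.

Line 1: ['top', 'voice'] (min_width=9, slack=2)
Line 2: ['rain', 'fish'] (min_width=9, slack=2)
Line 3: ['telescope'] (min_width=9, slack=2)
Line 4: ['with'] (min_width=4, slack=7)
Line 5: ['standard'] (min_width=8, slack=3)
Line 6: ['guitar'] (min_width=6, slack=5)
Line 7: ['coffee'] (min_width=6, slack=5)
Line 8: ['kitchen'] (min_width=7, slack=4)
Line 9: ['cold'] (min_width=4, slack=7)
Total lines: 9

Answer: 9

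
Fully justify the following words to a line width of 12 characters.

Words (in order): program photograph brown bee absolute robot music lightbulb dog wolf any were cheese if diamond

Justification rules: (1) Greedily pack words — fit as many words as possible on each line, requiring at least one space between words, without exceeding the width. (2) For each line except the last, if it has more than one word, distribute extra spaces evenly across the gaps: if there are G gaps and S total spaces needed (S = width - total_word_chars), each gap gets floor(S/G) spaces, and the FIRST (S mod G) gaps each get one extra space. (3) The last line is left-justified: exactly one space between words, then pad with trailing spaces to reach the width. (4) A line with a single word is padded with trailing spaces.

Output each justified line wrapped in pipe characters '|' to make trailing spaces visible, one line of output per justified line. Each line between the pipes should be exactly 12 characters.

Answer: |program     |
|photograph  |
|brown    bee|
|absolute    |
|robot  music|
|lightbulb   |
|dog wolf any|
|were  cheese|
|if diamond  |

Derivation:
Line 1: ['program'] (min_width=7, slack=5)
Line 2: ['photograph'] (min_width=10, slack=2)
Line 3: ['brown', 'bee'] (min_width=9, slack=3)
Line 4: ['absolute'] (min_width=8, slack=4)
Line 5: ['robot', 'music'] (min_width=11, slack=1)
Line 6: ['lightbulb'] (min_width=9, slack=3)
Line 7: ['dog', 'wolf', 'any'] (min_width=12, slack=0)
Line 8: ['were', 'cheese'] (min_width=11, slack=1)
Line 9: ['if', 'diamond'] (min_width=10, slack=2)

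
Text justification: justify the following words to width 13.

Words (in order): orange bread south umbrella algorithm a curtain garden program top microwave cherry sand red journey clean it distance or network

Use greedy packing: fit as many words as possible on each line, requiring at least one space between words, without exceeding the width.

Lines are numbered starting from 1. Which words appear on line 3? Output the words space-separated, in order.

Line 1: ['orange', 'bread'] (min_width=12, slack=1)
Line 2: ['south'] (min_width=5, slack=8)
Line 3: ['umbrella'] (min_width=8, slack=5)
Line 4: ['algorithm', 'a'] (min_width=11, slack=2)
Line 5: ['curtain'] (min_width=7, slack=6)
Line 6: ['garden'] (min_width=6, slack=7)
Line 7: ['program', 'top'] (min_width=11, slack=2)
Line 8: ['microwave'] (min_width=9, slack=4)
Line 9: ['cherry', 'sand'] (min_width=11, slack=2)
Line 10: ['red', 'journey'] (min_width=11, slack=2)
Line 11: ['clean', 'it'] (min_width=8, slack=5)
Line 12: ['distance', 'or'] (min_width=11, slack=2)
Line 13: ['network'] (min_width=7, slack=6)

Answer: umbrella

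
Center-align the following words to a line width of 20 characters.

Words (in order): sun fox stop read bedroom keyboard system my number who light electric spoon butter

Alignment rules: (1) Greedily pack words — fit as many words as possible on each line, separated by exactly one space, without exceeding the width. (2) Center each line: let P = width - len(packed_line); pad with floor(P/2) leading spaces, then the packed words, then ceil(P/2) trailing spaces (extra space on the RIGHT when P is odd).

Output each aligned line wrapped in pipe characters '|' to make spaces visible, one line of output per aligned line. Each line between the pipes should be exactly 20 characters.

Answer: | sun fox stop read  |
|  bedroom keyboard  |
|system my number who|
|light electric spoon|
|       butter       |

Derivation:
Line 1: ['sun', 'fox', 'stop', 'read'] (min_width=17, slack=3)
Line 2: ['bedroom', 'keyboard'] (min_width=16, slack=4)
Line 3: ['system', 'my', 'number', 'who'] (min_width=20, slack=0)
Line 4: ['light', 'electric', 'spoon'] (min_width=20, slack=0)
Line 5: ['butter'] (min_width=6, slack=14)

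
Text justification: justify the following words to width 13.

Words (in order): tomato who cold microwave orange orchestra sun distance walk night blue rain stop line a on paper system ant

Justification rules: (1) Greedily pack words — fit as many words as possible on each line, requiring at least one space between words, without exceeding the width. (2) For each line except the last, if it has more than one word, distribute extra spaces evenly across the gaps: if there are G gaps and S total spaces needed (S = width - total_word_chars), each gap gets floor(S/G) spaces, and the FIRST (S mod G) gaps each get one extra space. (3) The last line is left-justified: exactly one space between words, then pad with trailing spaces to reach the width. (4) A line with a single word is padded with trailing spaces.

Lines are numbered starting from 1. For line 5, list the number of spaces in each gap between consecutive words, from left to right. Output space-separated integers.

Answer: 1

Derivation:
Line 1: ['tomato', 'who'] (min_width=10, slack=3)
Line 2: ['cold'] (min_width=4, slack=9)
Line 3: ['microwave'] (min_width=9, slack=4)
Line 4: ['orange'] (min_width=6, slack=7)
Line 5: ['orchestra', 'sun'] (min_width=13, slack=0)
Line 6: ['distance', 'walk'] (min_width=13, slack=0)
Line 7: ['night', 'blue'] (min_width=10, slack=3)
Line 8: ['rain', 'stop'] (min_width=9, slack=4)
Line 9: ['line', 'a', 'on'] (min_width=9, slack=4)
Line 10: ['paper', 'system'] (min_width=12, slack=1)
Line 11: ['ant'] (min_width=3, slack=10)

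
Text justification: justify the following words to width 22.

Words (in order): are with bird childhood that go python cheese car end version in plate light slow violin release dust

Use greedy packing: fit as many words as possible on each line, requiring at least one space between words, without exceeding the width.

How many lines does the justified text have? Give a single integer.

Answer: 6

Derivation:
Line 1: ['are', 'with', 'bird'] (min_width=13, slack=9)
Line 2: ['childhood', 'that', 'go'] (min_width=17, slack=5)
Line 3: ['python', 'cheese', 'car', 'end'] (min_width=21, slack=1)
Line 4: ['version', 'in', 'plate', 'light'] (min_width=22, slack=0)
Line 5: ['slow', 'violin', 'release'] (min_width=19, slack=3)
Line 6: ['dust'] (min_width=4, slack=18)
Total lines: 6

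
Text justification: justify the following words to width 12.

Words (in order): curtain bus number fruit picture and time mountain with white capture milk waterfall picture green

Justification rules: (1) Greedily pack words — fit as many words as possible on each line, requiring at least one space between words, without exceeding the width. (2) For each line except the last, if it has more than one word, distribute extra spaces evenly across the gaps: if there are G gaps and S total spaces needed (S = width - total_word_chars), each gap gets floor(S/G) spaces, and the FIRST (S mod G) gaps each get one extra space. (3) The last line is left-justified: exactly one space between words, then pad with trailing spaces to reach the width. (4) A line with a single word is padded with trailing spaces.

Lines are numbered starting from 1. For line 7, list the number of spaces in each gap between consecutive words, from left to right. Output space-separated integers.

Answer: 1

Derivation:
Line 1: ['curtain', 'bus'] (min_width=11, slack=1)
Line 2: ['number', 'fruit'] (min_width=12, slack=0)
Line 3: ['picture', 'and'] (min_width=11, slack=1)
Line 4: ['time'] (min_width=4, slack=8)
Line 5: ['mountain'] (min_width=8, slack=4)
Line 6: ['with', 'white'] (min_width=10, slack=2)
Line 7: ['capture', 'milk'] (min_width=12, slack=0)
Line 8: ['waterfall'] (min_width=9, slack=3)
Line 9: ['picture'] (min_width=7, slack=5)
Line 10: ['green'] (min_width=5, slack=7)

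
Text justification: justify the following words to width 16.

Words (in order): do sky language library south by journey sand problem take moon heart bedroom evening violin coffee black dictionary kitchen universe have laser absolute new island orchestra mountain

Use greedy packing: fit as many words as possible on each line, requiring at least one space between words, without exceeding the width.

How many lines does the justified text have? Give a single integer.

Answer: 13

Derivation:
Line 1: ['do', 'sky', 'language'] (min_width=15, slack=1)
Line 2: ['library', 'south', 'by'] (min_width=16, slack=0)
Line 3: ['journey', 'sand'] (min_width=12, slack=4)
Line 4: ['problem', 'take'] (min_width=12, slack=4)
Line 5: ['moon', 'heart'] (min_width=10, slack=6)
Line 6: ['bedroom', 'evening'] (min_width=15, slack=1)
Line 7: ['violin', 'coffee'] (min_width=13, slack=3)
Line 8: ['black', 'dictionary'] (min_width=16, slack=0)
Line 9: ['kitchen', 'universe'] (min_width=16, slack=0)
Line 10: ['have', 'laser'] (min_width=10, slack=6)
Line 11: ['absolute', 'new'] (min_width=12, slack=4)
Line 12: ['island', 'orchestra'] (min_width=16, slack=0)
Line 13: ['mountain'] (min_width=8, slack=8)
Total lines: 13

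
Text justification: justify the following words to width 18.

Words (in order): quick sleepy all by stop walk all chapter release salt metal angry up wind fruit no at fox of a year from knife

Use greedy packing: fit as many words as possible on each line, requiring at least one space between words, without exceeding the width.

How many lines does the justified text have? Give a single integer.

Answer: 7

Derivation:
Line 1: ['quick', 'sleepy', 'all'] (min_width=16, slack=2)
Line 2: ['by', 'stop', 'walk', 'all'] (min_width=16, slack=2)
Line 3: ['chapter', 'release'] (min_width=15, slack=3)
Line 4: ['salt', 'metal', 'angry'] (min_width=16, slack=2)
Line 5: ['up', 'wind', 'fruit', 'no'] (min_width=16, slack=2)
Line 6: ['at', 'fox', 'of', 'a', 'year'] (min_width=16, slack=2)
Line 7: ['from', 'knife'] (min_width=10, slack=8)
Total lines: 7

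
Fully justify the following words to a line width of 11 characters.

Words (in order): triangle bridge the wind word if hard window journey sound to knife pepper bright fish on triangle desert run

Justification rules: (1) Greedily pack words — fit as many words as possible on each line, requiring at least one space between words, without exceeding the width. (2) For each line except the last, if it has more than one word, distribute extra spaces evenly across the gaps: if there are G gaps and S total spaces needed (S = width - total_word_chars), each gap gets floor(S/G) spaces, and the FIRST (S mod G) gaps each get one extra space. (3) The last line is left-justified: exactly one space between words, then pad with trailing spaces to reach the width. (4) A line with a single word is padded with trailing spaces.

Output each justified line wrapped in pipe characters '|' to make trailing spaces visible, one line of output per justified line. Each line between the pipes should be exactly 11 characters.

Answer: |triangle   |
|bridge  the|
|wind   word|
|if     hard|
|window     |
|journey    |
|sound    to|
|knife      |
|pepper     |
|bright fish|
|on triangle|
|desert run |

Derivation:
Line 1: ['triangle'] (min_width=8, slack=3)
Line 2: ['bridge', 'the'] (min_width=10, slack=1)
Line 3: ['wind', 'word'] (min_width=9, slack=2)
Line 4: ['if', 'hard'] (min_width=7, slack=4)
Line 5: ['window'] (min_width=6, slack=5)
Line 6: ['journey'] (min_width=7, slack=4)
Line 7: ['sound', 'to'] (min_width=8, slack=3)
Line 8: ['knife'] (min_width=5, slack=6)
Line 9: ['pepper'] (min_width=6, slack=5)
Line 10: ['bright', 'fish'] (min_width=11, slack=0)
Line 11: ['on', 'triangle'] (min_width=11, slack=0)
Line 12: ['desert', 'run'] (min_width=10, slack=1)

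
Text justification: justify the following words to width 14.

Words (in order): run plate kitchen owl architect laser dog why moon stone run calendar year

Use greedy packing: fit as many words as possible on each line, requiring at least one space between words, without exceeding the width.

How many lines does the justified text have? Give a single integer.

Line 1: ['run', 'plate'] (min_width=9, slack=5)
Line 2: ['kitchen', 'owl'] (min_width=11, slack=3)
Line 3: ['architect'] (min_width=9, slack=5)
Line 4: ['laser', 'dog', 'why'] (min_width=13, slack=1)
Line 5: ['moon', 'stone', 'run'] (min_width=14, slack=0)
Line 6: ['calendar', 'year'] (min_width=13, slack=1)
Total lines: 6

Answer: 6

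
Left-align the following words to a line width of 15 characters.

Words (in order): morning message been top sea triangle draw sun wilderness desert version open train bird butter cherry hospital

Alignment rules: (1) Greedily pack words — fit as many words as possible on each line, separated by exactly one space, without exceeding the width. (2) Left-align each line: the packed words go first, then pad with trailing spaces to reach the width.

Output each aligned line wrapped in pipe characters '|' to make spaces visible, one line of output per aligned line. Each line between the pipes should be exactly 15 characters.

Answer: |morning message|
|been top sea   |
|triangle draw  |
|sun wilderness |
|desert version |
|open train bird|
|butter cherry  |
|hospital       |

Derivation:
Line 1: ['morning', 'message'] (min_width=15, slack=0)
Line 2: ['been', 'top', 'sea'] (min_width=12, slack=3)
Line 3: ['triangle', 'draw'] (min_width=13, slack=2)
Line 4: ['sun', 'wilderness'] (min_width=14, slack=1)
Line 5: ['desert', 'version'] (min_width=14, slack=1)
Line 6: ['open', 'train', 'bird'] (min_width=15, slack=0)
Line 7: ['butter', 'cherry'] (min_width=13, slack=2)
Line 8: ['hospital'] (min_width=8, slack=7)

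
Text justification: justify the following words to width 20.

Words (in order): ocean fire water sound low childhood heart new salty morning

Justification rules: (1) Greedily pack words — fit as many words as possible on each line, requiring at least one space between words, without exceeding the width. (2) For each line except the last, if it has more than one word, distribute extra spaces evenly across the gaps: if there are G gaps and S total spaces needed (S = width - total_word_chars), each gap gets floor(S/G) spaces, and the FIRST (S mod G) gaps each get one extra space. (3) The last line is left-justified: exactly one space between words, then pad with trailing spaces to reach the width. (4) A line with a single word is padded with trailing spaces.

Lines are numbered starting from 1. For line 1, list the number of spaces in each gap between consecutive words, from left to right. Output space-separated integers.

Line 1: ['ocean', 'fire', 'water'] (min_width=16, slack=4)
Line 2: ['sound', 'low', 'childhood'] (min_width=19, slack=1)
Line 3: ['heart', 'new', 'salty'] (min_width=15, slack=5)
Line 4: ['morning'] (min_width=7, slack=13)

Answer: 3 3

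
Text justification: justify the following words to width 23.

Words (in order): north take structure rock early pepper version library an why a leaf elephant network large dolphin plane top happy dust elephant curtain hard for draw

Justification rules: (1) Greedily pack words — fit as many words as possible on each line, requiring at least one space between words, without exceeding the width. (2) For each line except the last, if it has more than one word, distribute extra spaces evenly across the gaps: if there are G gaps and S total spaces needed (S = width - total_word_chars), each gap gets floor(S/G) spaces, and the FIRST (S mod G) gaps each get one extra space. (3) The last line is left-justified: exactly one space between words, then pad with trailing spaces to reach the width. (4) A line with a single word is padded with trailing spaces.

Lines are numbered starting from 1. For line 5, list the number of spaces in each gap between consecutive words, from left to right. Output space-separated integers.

Answer: 1 1 1

Derivation:
Line 1: ['north', 'take', 'structure'] (min_width=20, slack=3)
Line 2: ['rock', 'early', 'pepper'] (min_width=17, slack=6)
Line 3: ['version', 'library', 'an', 'why'] (min_width=22, slack=1)
Line 4: ['a', 'leaf', 'elephant', 'network'] (min_width=23, slack=0)
Line 5: ['large', 'dolphin', 'plane', 'top'] (min_width=23, slack=0)
Line 6: ['happy', 'dust', 'elephant'] (min_width=19, slack=4)
Line 7: ['curtain', 'hard', 'for', 'draw'] (min_width=21, slack=2)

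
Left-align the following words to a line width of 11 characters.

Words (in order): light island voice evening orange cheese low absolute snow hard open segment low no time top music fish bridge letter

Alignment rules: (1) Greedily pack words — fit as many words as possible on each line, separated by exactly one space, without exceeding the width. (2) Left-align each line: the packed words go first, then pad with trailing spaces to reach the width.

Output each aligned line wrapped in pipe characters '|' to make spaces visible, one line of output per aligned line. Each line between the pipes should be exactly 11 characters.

Line 1: ['light'] (min_width=5, slack=6)
Line 2: ['island'] (min_width=6, slack=5)
Line 3: ['voice'] (min_width=5, slack=6)
Line 4: ['evening'] (min_width=7, slack=4)
Line 5: ['orange'] (min_width=6, slack=5)
Line 6: ['cheese', 'low'] (min_width=10, slack=1)
Line 7: ['absolute'] (min_width=8, slack=3)
Line 8: ['snow', 'hard'] (min_width=9, slack=2)
Line 9: ['open'] (min_width=4, slack=7)
Line 10: ['segment', 'low'] (min_width=11, slack=0)
Line 11: ['no', 'time', 'top'] (min_width=11, slack=0)
Line 12: ['music', 'fish'] (min_width=10, slack=1)
Line 13: ['bridge'] (min_width=6, slack=5)
Line 14: ['letter'] (min_width=6, slack=5)

Answer: |light      |
|island     |
|voice      |
|evening    |
|orange     |
|cheese low |
|absolute   |
|snow hard  |
|open       |
|segment low|
|no time top|
|music fish |
|bridge     |
|letter     |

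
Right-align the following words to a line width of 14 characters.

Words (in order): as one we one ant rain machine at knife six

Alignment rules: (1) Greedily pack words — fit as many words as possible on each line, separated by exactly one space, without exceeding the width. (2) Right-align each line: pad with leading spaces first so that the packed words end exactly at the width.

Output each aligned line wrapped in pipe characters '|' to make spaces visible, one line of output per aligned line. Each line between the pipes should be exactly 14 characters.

Line 1: ['as', 'one', 'we', 'one'] (min_width=13, slack=1)
Line 2: ['ant', 'rain'] (min_width=8, slack=6)
Line 3: ['machine', 'at'] (min_width=10, slack=4)
Line 4: ['knife', 'six'] (min_width=9, slack=5)

Answer: | as one we one|
|      ant rain|
|    machine at|
|     knife six|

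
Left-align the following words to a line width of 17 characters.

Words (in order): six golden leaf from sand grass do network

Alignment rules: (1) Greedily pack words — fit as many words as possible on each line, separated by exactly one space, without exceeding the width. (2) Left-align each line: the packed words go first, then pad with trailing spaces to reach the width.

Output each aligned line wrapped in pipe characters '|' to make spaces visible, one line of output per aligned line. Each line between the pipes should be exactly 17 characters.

Line 1: ['six', 'golden', 'leaf'] (min_width=15, slack=2)
Line 2: ['from', 'sand', 'grass'] (min_width=15, slack=2)
Line 3: ['do', 'network'] (min_width=10, slack=7)

Answer: |six golden leaf  |
|from sand grass  |
|do network       |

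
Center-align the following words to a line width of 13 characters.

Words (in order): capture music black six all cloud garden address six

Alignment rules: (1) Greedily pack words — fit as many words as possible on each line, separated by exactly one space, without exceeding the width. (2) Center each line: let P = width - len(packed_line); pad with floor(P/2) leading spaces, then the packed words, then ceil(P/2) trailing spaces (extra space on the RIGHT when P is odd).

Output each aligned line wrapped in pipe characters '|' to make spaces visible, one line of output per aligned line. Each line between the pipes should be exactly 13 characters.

Line 1: ['capture', 'music'] (min_width=13, slack=0)
Line 2: ['black', 'six', 'all'] (min_width=13, slack=0)
Line 3: ['cloud', 'garden'] (min_width=12, slack=1)
Line 4: ['address', 'six'] (min_width=11, slack=2)

Answer: |capture music|
|black six all|
|cloud garden |
| address six |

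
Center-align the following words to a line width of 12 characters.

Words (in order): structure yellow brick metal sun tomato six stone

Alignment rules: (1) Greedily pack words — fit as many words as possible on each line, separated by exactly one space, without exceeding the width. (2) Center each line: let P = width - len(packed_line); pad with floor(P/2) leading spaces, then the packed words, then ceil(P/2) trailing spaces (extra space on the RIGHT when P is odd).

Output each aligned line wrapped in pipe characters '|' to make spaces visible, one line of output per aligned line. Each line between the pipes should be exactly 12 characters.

Answer: | structure  |
|yellow brick|
| metal sun  |
| tomato six |
|   stone    |

Derivation:
Line 1: ['structure'] (min_width=9, slack=3)
Line 2: ['yellow', 'brick'] (min_width=12, slack=0)
Line 3: ['metal', 'sun'] (min_width=9, slack=3)
Line 4: ['tomato', 'six'] (min_width=10, slack=2)
Line 5: ['stone'] (min_width=5, slack=7)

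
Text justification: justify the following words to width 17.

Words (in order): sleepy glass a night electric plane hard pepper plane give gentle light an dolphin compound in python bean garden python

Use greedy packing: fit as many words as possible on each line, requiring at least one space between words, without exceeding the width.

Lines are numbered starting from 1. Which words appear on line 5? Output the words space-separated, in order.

Line 1: ['sleepy', 'glass', 'a'] (min_width=14, slack=3)
Line 2: ['night', 'electric'] (min_width=14, slack=3)
Line 3: ['plane', 'hard', 'pepper'] (min_width=17, slack=0)
Line 4: ['plane', 'give', 'gentle'] (min_width=17, slack=0)
Line 5: ['light', 'an', 'dolphin'] (min_width=16, slack=1)
Line 6: ['compound', 'in'] (min_width=11, slack=6)
Line 7: ['python', 'bean'] (min_width=11, slack=6)
Line 8: ['garden', 'python'] (min_width=13, slack=4)

Answer: light an dolphin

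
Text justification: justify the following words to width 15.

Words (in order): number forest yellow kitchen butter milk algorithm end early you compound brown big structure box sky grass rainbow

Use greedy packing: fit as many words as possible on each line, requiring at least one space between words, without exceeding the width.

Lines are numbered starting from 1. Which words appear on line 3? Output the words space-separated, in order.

Answer: butter milk

Derivation:
Line 1: ['number', 'forest'] (min_width=13, slack=2)
Line 2: ['yellow', 'kitchen'] (min_width=14, slack=1)
Line 3: ['butter', 'milk'] (min_width=11, slack=4)
Line 4: ['algorithm', 'end'] (min_width=13, slack=2)
Line 5: ['early', 'you'] (min_width=9, slack=6)
Line 6: ['compound', 'brown'] (min_width=14, slack=1)
Line 7: ['big', 'structure'] (min_width=13, slack=2)
Line 8: ['box', 'sky', 'grass'] (min_width=13, slack=2)
Line 9: ['rainbow'] (min_width=7, slack=8)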